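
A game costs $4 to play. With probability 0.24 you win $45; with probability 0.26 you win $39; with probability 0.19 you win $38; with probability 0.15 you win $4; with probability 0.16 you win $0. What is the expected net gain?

E[payout] = 45·0.24 + 39·0.26 + 38·0.19 + 4·0.15 + 0·0.16
 = 10.8 + 10.14 + 7.22 + 0.6 + 0
 = 28.76
Net = 28.76 - 4 = 24.76

24.76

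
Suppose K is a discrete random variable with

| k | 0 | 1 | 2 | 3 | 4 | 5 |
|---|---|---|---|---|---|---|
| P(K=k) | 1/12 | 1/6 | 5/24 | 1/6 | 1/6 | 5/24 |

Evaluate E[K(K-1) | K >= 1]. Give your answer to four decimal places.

8.2727

P(K >= 1) = 1/6 + 5/24 + 1/6 + 1/6 + 5/24 = 11/12.
E[K(K-1) | K >= 1] = [0·1/6 + 2·5/24 + 6·1/6 + 12·1/6 + 20·5/24] / (11/12)
 = 91/12 / (11/12)
 = 91/11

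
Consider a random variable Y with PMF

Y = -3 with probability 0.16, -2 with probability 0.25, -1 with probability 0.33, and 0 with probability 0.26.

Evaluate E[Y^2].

E[Y^2] = Σ y^2·P(Y=y)
 = 9·0.16 + 4·0.25 + 1·0.33 + 0·0.26
 = 1.44 + 1 + 0.33 + 0
 = 2.77

2.77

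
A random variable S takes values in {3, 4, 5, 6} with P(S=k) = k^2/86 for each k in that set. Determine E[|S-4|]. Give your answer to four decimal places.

1.2326

E[|S-4|] = Σ |s-4|·P(S=s)
 = 1·9/86 + 0·8/43 + 1·25/86 + 2·18/43
 = 9/86 + 0 + 25/86 + 36/43
 = 53/43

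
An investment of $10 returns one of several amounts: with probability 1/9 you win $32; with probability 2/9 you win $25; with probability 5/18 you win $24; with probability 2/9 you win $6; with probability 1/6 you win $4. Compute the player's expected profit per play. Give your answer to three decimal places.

E[payout] = 32·1/9 + 25·2/9 + 24·5/18 + 6·2/9 + 4·1/6
 = 32/9 + 50/9 + 20/3 + 4/3 + 2/3
 = 160/9
Net = 160/9 - 10 = 70/9

7.778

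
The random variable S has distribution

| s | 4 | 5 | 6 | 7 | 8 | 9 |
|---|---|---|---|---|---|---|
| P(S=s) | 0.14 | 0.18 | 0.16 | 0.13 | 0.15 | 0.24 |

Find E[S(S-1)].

E[S(S-1)] = Σ s(s-1)·P(S=s)
 = 12·0.14 + 20·0.18 + 30·0.16 + 42·0.13 + 56·0.15 + 72·0.24
 = 1.68 + 3.6 + 4.8 + 5.46 + 8.4 + 17.28
 = 41.22

41.22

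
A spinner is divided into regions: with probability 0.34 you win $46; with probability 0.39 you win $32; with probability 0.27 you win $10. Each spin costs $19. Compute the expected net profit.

E[payout] = 46·0.34 + 32·0.39 + 10·0.27
 = 15.64 + 12.48 + 2.7
 = 30.82
Net = 30.82 - 19 = 11.82

11.82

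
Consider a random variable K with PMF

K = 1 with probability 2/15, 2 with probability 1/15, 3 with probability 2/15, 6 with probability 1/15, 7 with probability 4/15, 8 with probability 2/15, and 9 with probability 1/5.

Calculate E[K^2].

41.8

E[K^2] = Σ k^2·P(K=k)
 = 1·2/15 + 4·1/15 + 9·2/15 + 36·1/15 + 49·4/15 + 64·2/15 + 81·1/5
 = 2/15 + 4/15 + 6/5 + 12/5 + 196/15 + 128/15 + 81/5
 = 209/5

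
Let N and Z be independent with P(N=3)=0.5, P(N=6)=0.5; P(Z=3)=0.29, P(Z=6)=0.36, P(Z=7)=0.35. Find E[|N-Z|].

1.85

E[|N-Z|] = Σ_n Σ_z |n-z| · P(N=n)P(Z=z)
 = 0·0.145 + 3·0.18 + 4·0.175 + 3·0.145 + 0·0.18 + 1·0.175
 = 0 + 0.54 + 0.7 + 0.435 + 0 + 0.175
 = 1.85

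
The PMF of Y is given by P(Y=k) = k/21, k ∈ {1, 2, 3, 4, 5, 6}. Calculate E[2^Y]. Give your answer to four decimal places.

E[2^Y] = Σ 2^y·P(Y=y)
 = 2·1/21 + 4·2/21 + 8·1/7 + 16·4/21 + 32·5/21 + 64·2/7
 = 2/21 + 8/21 + 8/7 + 64/21 + 160/21 + 128/7
 = 214/7

30.5714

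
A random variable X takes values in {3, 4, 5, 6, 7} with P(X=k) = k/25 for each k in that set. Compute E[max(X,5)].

E[max(X,5)] = Σ max(x,5)·P(X=x)
 = 5·3/25 + 5·4/25 + 5·1/5 + 6·6/25 + 7·7/25
 = 3/5 + 4/5 + 1 + 36/25 + 49/25
 = 29/5

5.8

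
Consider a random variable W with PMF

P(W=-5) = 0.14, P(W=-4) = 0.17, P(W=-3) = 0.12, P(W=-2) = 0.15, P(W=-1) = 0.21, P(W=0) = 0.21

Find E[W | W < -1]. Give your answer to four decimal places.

-3.5172

P(W < -1) = 0.14 + 0.17 + 0.12 + 0.15 = 0.58.
E[W | W < -1] = [(-5)·0.14 + (-4)·0.17 + (-3)·0.12 + (-2)·0.15] / 0.58
 = -2.04 / 0.58
 = -102/29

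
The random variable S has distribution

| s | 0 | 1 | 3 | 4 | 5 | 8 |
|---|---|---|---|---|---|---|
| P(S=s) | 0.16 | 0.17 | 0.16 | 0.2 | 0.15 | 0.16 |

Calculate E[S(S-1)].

E[S(S-1)] = Σ s(s-1)·P(S=s)
 = 0·0.16 + 0·0.17 + 6·0.16 + 12·0.2 + 20·0.15 + 56·0.16
 = 0 + 0 + 0.96 + 2.4 + 3 + 8.96
 = 15.32

15.32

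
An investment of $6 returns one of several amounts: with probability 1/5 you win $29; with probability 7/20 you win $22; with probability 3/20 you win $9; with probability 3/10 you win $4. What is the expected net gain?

E[payout] = 29·1/5 + 22·7/20 + 9·3/20 + 4·3/10
 = 29/5 + 77/10 + 27/20 + 6/5
 = 321/20
Net = 321/20 - 6 = 201/20

10.05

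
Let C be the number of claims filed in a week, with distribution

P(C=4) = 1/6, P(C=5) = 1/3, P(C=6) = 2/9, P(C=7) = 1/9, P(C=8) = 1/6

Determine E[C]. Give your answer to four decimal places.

5.7778

E[C] = Σ c·P(C=c)
 = 4·1/6 + 5·1/3 + 6·2/9 + 7·1/9 + 8·1/6
 = 2/3 + 5/3 + 4/3 + 7/9 + 4/3
 = 52/9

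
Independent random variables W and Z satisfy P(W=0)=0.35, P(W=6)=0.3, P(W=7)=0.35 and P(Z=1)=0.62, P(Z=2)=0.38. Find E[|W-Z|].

3.836

E[|W-Z|] = Σ_w Σ_z |w-z| · P(W=w)P(Z=z)
 = 1·0.217 + 2·0.133 + 5·0.186 + 4·0.114 + 6·0.217 + 5·0.133
 = 0.217 + 0.266 + 0.93 + 0.456 + 1.302 + 0.665
 = 3.836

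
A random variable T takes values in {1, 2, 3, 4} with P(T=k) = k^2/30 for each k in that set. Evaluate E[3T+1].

11

E[3T+1] = Σ (3t+1)·P(T=t)
 = 4·1/30 + 7·2/15 + 10·3/10 + 13·8/15
 = 2/15 + 14/15 + 3 + 104/15
 = 11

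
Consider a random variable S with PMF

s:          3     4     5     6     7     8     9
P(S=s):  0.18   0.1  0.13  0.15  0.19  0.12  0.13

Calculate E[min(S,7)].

E[min(S,7)] = Σ min(s,7)·P(S=s)
 = 3·0.18 + 4·0.1 + 5·0.13 + 6·0.15 + 7·0.19 + 7·0.12 + 7·0.13
 = 0.54 + 0.4 + 0.65 + 0.9 + 1.33 + 0.84 + 0.91
 = 5.57

5.57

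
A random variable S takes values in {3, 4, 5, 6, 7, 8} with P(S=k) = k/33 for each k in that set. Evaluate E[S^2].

E[S^2] = Σ s^2·P(S=s)
 = 9·1/11 + 16·4/33 + 25·5/33 + 36·2/11 + 49·7/33 + 64·8/33
 = 9/11 + 64/33 + 125/33 + 72/11 + 343/33 + 512/33
 = 39

39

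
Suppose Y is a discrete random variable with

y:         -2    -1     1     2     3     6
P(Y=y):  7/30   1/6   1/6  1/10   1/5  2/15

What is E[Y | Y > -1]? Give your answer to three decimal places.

2.944

P(Y > -1) = 1/6 + 1/10 + 1/5 + 2/15 = 3/5.
E[Y | Y > -1] = [1·1/6 + 2·1/10 + 3·1/5 + 6·2/15] / (3/5)
 = 53/30 / (3/5)
 = 53/18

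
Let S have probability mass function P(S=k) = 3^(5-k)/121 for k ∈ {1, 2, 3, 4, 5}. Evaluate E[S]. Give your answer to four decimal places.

E[S] = Σ s·P(S=s)
 = 1·81/121 + 2·27/121 + 3·9/121 + 4·3/121 + 5·1/121
 = 81/121 + 54/121 + 27/121 + 12/121 + 5/121
 = 179/121

1.4793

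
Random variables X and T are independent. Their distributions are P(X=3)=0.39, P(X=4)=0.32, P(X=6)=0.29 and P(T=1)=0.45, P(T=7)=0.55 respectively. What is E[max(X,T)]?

E[max(X,T)] = Σ_x Σ_t max(x,t) · P(X=x)P(T=t)
 = 3·0.1755 + 7·0.2145 + 4·0.144 + 7·0.176 + 6·0.1305 + 7·0.1595
 = 0.5265 + 1.5015 + 0.576 + 1.232 + 0.783 + 1.1165
 = 5.7355

5.7355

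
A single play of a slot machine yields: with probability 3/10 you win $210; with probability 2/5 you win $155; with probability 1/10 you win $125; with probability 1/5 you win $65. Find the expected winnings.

E[payout] = 210·3/10 + 155·2/5 + 125·1/10 + 65·1/5
 = 63 + 62 + 25/2 + 13
 = 301/2

150.5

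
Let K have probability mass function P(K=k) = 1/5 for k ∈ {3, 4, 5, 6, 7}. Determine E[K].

E[K] = Σ k·P(K=k)
 = 3·1/5 + 4·1/5 + 5·1/5 + 6·1/5 + 7·1/5
 = 3/5 + 4/5 + 1 + 6/5 + 7/5
 = 5

5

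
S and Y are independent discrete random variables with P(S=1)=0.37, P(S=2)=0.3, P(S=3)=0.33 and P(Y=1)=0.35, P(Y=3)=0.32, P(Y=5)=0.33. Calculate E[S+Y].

4.92

E[S+Y] = Σ_s Σ_y (s+y) · P(S=s)P(Y=y)
 = 2·0.1295 + 4·0.1184 + 6·0.1221 + 3·0.105 + 5·0.096 + 7·0.099 + 4·0.1155 + 6·0.1056 + 8·0.1089
 = 0.259 + 0.4736 + 0.7326 + 0.315 + 0.48 + 0.693 + 0.462 + 0.6336 + 0.8712
 = 4.92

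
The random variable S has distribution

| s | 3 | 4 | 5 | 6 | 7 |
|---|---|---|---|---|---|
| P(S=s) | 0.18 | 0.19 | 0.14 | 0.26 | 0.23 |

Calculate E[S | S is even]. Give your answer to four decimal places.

P(S is even) = 0.19 + 0.26 = 0.45.
E[S | S is even] = [4·0.19 + 6·0.26] / 0.45
 = 2.32 / 0.45
 = 232/45

5.1556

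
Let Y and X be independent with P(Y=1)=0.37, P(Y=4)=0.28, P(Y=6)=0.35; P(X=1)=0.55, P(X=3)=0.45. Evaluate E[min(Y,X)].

1.567

E[min(Y,X)] = Σ_y Σ_x min(y,x) · P(Y=y)P(X=x)
 = 1·0.2035 + 1·0.1665 + 1·0.154 + 3·0.126 + 1·0.1925 + 3·0.1575
 = 0.2035 + 0.1665 + 0.154 + 0.378 + 0.1925 + 0.4725
 = 1.567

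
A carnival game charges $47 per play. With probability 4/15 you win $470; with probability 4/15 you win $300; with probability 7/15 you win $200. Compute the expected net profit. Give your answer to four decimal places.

E[payout] = 470·4/15 + 300·4/15 + 200·7/15
 = 376/3 + 80 + 280/3
 = 896/3
Net = 896/3 - 47 = 755/3

251.6667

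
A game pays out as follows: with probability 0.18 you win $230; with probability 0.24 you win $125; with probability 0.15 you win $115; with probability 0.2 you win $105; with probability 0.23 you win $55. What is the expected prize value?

122.3

E[payout] = 230·0.18 + 125·0.24 + 115·0.15 + 105·0.2 + 55·0.23
 = 41.4 + 30 + 17.25 + 21 + 12.65
 = 122.3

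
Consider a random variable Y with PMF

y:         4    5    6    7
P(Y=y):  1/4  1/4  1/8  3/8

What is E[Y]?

5.625

E[Y] = Σ y·P(Y=y)
 = 4·1/4 + 5·1/4 + 6·1/8 + 7·3/8
 = 1 + 5/4 + 3/4 + 21/8
 = 45/8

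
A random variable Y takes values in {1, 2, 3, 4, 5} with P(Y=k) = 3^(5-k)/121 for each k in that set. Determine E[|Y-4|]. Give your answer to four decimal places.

2.5372

E[|Y-4|] = Σ |y-4|·P(Y=y)
 = 3·81/121 + 2·27/121 + 1·9/121 + 0·3/121 + 1·1/121
 = 243/121 + 54/121 + 9/121 + 0 + 1/121
 = 307/121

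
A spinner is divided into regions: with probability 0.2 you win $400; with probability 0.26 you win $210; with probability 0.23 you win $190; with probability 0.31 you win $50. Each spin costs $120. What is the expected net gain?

73.8

E[payout] = 400·0.2 + 210·0.26 + 190·0.23 + 50·0.31
 = 80 + 54.6 + 43.7 + 15.5
 = 193.8
Net = 193.8 - 120 = 73.8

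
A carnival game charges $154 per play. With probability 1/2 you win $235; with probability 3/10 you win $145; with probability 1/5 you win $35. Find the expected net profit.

E[payout] = 235·1/2 + 145·3/10 + 35·1/5
 = 235/2 + 87/2 + 7
 = 168
Net = 168 - 154 = 14

14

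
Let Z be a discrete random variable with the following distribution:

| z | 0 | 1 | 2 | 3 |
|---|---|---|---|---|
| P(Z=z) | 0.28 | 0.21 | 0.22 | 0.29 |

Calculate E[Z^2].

3.7

E[Z^2] = Σ z^2·P(Z=z)
 = 0·0.28 + 1·0.21 + 4·0.22 + 9·0.29
 = 0 + 0.21 + 0.88 + 2.61
 = 3.7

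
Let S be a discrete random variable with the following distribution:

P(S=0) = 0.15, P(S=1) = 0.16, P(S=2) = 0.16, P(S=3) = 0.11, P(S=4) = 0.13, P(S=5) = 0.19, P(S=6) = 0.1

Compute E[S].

E[S] = Σ s·P(S=s)
 = 0·0.15 + 1·0.16 + 2·0.16 + 3·0.11 + 4·0.13 + 5·0.19 + 6·0.1
 = 0 + 0.16 + 0.32 + 0.33 + 0.52 + 0.95 + 0.6
 = 2.88

2.88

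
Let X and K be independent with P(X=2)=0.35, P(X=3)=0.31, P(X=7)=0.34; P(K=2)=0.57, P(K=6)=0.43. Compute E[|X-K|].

E[|X-K|] = Σ_x Σ_k |x-k| · P(X=x)P(K=k)
 = 0·0.1995 + 4·0.1505 + 1·0.1767 + 3·0.1333 + 5·0.1938 + 1·0.1462
 = 0 + 0.602 + 0.1767 + 0.3999 + 0.969 + 0.1462
 = 2.2938

2.2938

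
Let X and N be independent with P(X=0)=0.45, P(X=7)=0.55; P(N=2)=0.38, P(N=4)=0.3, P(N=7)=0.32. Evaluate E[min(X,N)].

2.31

E[min(X,N)] = Σ_x Σ_n min(x,n) · P(X=x)P(N=n)
 = 0·0.171 + 0·0.135 + 0·0.144 + 2·0.209 + 4·0.165 + 7·0.176
 = 0 + 0 + 0 + 0.418 + 0.66 + 1.232
 = 2.31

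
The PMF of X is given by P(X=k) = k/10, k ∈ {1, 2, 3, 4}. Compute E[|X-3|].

E[|X-3|] = Σ |x-3|·P(X=x)
 = 2·1/10 + 1·1/5 + 0·3/10 + 1·2/5
 = 1/5 + 1/5 + 0 + 2/5
 = 4/5

0.8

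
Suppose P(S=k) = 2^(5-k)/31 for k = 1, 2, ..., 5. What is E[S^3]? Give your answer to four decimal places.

E[S^3] = Σ s^3·P(S=s)
 = 1·16/31 + 8·8/31 + 27·4/31 + 64·2/31 + 125·1/31
 = 16/31 + 64/31 + 108/31 + 128/31 + 125/31
 = 441/31

14.2258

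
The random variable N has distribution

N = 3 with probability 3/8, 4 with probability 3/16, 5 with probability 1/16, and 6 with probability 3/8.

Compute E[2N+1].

E[2N+1] = Σ (2n+1)·P(N=n)
 = 7·3/8 + 9·3/16 + 11·1/16 + 13·3/8
 = 21/8 + 27/16 + 11/16 + 39/8
 = 79/8

9.875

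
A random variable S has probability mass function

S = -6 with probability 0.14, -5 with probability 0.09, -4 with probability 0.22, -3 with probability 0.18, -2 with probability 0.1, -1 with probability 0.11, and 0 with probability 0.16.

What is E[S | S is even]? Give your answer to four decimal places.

P(S is even) = 0.14 + 0.22 + 0.1 + 0.16 = 0.62.
E[S | S is even] = [(-6)·0.14 + (-4)·0.22 + (-2)·0.1 + 0·0.16] / 0.62
 = -1.92 / 0.62
 = -96/31

-3.0968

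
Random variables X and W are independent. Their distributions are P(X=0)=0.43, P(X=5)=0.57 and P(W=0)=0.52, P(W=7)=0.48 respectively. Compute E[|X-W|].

3.474

E[|X-W|] = Σ_x Σ_w |x-w| · P(X=x)P(W=w)
 = 0·0.2236 + 7·0.2064 + 5·0.2964 + 2·0.2736
 = 0 + 1.4448 + 1.482 + 0.5472
 = 3.474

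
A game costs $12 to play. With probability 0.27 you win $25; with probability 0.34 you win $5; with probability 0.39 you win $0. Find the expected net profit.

-3.55

E[payout] = 25·0.27 + 5·0.34 + 0·0.39
 = 6.75 + 1.7 + 0
 = 8.45
Net = 8.45 - 12 = -3.55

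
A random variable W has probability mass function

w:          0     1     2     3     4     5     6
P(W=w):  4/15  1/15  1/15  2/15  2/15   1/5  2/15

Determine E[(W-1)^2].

E[(W-1)^2] = Σ (w-1)^2·P(W=w)
 = 1·4/15 + 0·1/15 + 1·1/15 + 4·2/15 + 9·2/15 + 16·1/5 + 25·2/15
 = 4/15 + 0 + 1/15 + 8/15 + 6/5 + 16/5 + 10/3
 = 43/5

8.6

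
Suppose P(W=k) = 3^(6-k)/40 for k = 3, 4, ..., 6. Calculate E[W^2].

12.45

E[W^2] = Σ w^2·P(W=w)
 = 9·27/40 + 16·9/40 + 25·3/40 + 36·1/40
 = 243/40 + 18/5 + 15/8 + 9/10
 = 249/20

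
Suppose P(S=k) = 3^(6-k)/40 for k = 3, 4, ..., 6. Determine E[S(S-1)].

9

E[S(S-1)] = Σ s(s-1)·P(S=s)
 = 6·27/40 + 12·9/40 + 20·3/40 + 30·1/40
 = 81/20 + 27/10 + 3/2 + 3/4
 = 9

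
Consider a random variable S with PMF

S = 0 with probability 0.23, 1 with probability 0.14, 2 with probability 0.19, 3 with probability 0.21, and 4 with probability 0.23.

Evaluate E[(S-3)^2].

3.05

E[(S-3)^2] = Σ (s-3)^2·P(S=s)
 = 9·0.23 + 4·0.14 + 1·0.19 + 0·0.21 + 1·0.23
 = 2.07 + 0.56 + 0.19 + 0 + 0.23
 = 3.05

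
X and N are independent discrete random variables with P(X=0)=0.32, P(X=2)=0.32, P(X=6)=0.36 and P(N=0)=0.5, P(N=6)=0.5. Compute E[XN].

8.4

E[XN] = Σ_x Σ_n xn · P(X=x)P(N=n)
 = 0·0.16 + 0·0.16 + 0·0.16 + 12·0.16 + 0·0.18 + 36·0.18
 = 0 + 0 + 0 + 1.92 + 0 + 6.48
 = 8.4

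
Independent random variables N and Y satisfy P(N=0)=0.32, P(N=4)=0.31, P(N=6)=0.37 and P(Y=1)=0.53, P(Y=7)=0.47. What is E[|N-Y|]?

E[|N-Y|] = Σ_n Σ_y |n-y| · P(N=n)P(Y=y)
 = 1·0.1696 + 7·0.1504 + 3·0.1643 + 3·0.1457 + 5·0.1961 + 1·0.1739
 = 0.1696 + 1.0528 + 0.4929 + 0.4371 + 0.9805 + 0.1739
 = 3.3068

3.3068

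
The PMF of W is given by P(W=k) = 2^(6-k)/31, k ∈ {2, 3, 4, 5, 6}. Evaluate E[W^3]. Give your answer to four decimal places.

34.3871

E[W^3] = Σ w^3·P(W=w)
 = 8·16/31 + 27·8/31 + 64·4/31 + 125·2/31 + 216·1/31
 = 128/31 + 216/31 + 256/31 + 250/31 + 216/31
 = 1066/31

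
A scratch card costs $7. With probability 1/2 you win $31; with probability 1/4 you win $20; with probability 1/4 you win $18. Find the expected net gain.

E[payout] = 31·1/2 + 20·1/4 + 18·1/4
 = 31/2 + 5 + 9/2
 = 25
Net = 25 - 7 = 18

18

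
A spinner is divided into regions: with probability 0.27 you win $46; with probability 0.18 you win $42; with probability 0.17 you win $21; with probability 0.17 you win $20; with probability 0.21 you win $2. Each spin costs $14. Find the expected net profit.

E[payout] = 46·0.27 + 42·0.18 + 21·0.17 + 20·0.17 + 2·0.21
 = 12.42 + 7.56 + 3.57 + 3.4 + 0.42
 = 27.37
Net = 27.37 - 14 = 13.37

13.37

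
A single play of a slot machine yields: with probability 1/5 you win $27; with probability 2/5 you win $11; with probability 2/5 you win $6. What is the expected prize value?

E[payout] = 27·1/5 + 11·2/5 + 6·2/5
 = 27/5 + 22/5 + 12/5
 = 61/5

12.2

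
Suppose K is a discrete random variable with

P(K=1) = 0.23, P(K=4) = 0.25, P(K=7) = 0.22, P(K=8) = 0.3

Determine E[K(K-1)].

E[K(K-1)] = Σ k(k-1)·P(K=k)
 = 0·0.23 + 12·0.25 + 42·0.22 + 56·0.3
 = 0 + 3 + 9.24 + 16.8
 = 29.04

29.04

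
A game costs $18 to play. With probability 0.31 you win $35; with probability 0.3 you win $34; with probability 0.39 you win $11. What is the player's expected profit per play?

7.34

E[payout] = 35·0.31 + 34·0.3 + 11·0.39
 = 10.85 + 10.2 + 4.29
 = 25.34
Net = 25.34 - 18 = 7.34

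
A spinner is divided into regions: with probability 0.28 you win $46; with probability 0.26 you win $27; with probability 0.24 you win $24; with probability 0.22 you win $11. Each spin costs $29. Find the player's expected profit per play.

E[payout] = 46·0.28 + 27·0.26 + 24·0.24 + 11·0.22
 = 12.88 + 7.02 + 5.76 + 2.42
 = 28.08
Net = 28.08 - 29 = -0.92

-0.92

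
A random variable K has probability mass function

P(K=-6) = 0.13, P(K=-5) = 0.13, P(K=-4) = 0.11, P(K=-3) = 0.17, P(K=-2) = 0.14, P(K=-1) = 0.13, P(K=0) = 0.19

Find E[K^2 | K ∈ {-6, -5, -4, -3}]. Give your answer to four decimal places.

P(K ∈ {-6, -5, -4, -3}) = 0.13 + 0.13 + 0.11 + 0.17 = 0.54.
E[K^2 | K ∈ {-6, -5, -4, -3}] = [36·0.13 + 25·0.13 + 16·0.11 + 9·0.17] / 0.54
 = 11.22 / 0.54
 = 187/9

20.7778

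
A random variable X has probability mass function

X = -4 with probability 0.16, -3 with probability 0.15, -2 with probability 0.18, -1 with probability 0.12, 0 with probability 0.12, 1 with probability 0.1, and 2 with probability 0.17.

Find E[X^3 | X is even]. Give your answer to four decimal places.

P(X is even) = 0.16 + 0.18 + 0.12 + 0.17 = 0.63.
E[X^3 | X is even] = [(-64)·0.16 + (-8)·0.18 + 0·0.12 + 8·0.17] / 0.63
 = -10.32 / 0.63
 = -344/21

-16.3810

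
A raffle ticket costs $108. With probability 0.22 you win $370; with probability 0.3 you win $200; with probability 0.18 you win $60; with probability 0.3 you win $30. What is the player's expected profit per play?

E[payout] = 370·0.22 + 200·0.3 + 60·0.18 + 30·0.3
 = 81.4 + 60 + 10.8 + 9
 = 161.2
Net = 161.2 - 108 = 53.2

53.2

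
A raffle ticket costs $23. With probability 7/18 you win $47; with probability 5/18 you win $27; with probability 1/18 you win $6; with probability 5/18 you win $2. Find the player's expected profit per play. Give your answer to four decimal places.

E[payout] = 47·7/18 + 27·5/18 + 6·1/18 + 2·5/18
 = 329/18 + 15/2 + 1/3 + 5/9
 = 80/3
Net = 80/3 - 23 = 11/3

3.6667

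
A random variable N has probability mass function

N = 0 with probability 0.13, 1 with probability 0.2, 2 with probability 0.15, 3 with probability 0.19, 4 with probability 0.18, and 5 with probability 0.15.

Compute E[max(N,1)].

2.67

E[max(N,1)] = Σ max(n,1)·P(N=n)
 = 1·0.13 + 1·0.2 + 2·0.15 + 3·0.19 + 4·0.18 + 5·0.15
 = 0.13 + 0.2 + 0.3 + 0.57 + 0.72 + 0.75
 = 2.67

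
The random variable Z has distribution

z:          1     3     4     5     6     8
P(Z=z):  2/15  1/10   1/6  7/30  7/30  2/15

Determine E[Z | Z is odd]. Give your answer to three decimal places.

3.429

P(Z is odd) = 2/15 + 1/10 + 7/30 = 7/15.
E[Z | Z is odd] = [1·2/15 + 3·1/10 + 5·7/30] / (7/15)
 = 8/5 / (7/15)
 = 24/7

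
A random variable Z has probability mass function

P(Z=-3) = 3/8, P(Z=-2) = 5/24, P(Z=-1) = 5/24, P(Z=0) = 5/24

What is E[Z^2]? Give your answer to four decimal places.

4.4167

E[Z^2] = Σ z^2·P(Z=z)
 = 9·3/8 + 4·5/24 + 1·5/24 + 0·5/24
 = 27/8 + 5/6 + 5/24 + 0
 = 53/12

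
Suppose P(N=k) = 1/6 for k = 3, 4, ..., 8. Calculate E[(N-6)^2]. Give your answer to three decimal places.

3.167

E[(N-6)^2] = Σ (n-6)^2·P(N=n)
 = 9·1/6 + 4·1/6 + 1·1/6 + 0·1/6 + 1·1/6 + 4·1/6
 = 3/2 + 2/3 + 1/6 + 0 + 1/6 + 2/3
 = 19/6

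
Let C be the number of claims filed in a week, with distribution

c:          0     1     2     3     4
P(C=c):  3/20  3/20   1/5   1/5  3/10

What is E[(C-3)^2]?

2.45

E[(C-3)^2] = Σ (c-3)^2·P(C=c)
 = 9·3/20 + 4·3/20 + 1·1/5 + 0·1/5 + 1·3/10
 = 27/20 + 3/5 + 1/5 + 0 + 3/10
 = 49/20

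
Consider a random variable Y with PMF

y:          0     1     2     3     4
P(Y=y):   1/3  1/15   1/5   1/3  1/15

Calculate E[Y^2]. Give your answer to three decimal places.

E[Y^2] = Σ y^2·P(Y=y)
 = 0·1/3 + 1·1/15 + 4·1/5 + 9·1/3 + 16·1/15
 = 0 + 1/15 + 4/5 + 3 + 16/15
 = 74/15

4.933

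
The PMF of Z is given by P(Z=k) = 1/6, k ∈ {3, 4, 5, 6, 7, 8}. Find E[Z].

5.5

E[Z] = Σ z·P(Z=z)
 = 3·1/6 + 4·1/6 + 5·1/6 + 6·1/6 + 7·1/6 + 8·1/6
 = 1/2 + 2/3 + 5/6 + 1 + 7/6 + 4/3
 = 11/2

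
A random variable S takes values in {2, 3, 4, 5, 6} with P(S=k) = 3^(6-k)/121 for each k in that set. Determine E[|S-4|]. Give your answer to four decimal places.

1.6033

E[|S-4|] = Σ |s-4|·P(S=s)
 = 2·81/121 + 1·27/121 + 0·9/121 + 1·3/121 + 2·1/121
 = 162/121 + 27/121 + 0 + 3/121 + 2/121
 = 194/121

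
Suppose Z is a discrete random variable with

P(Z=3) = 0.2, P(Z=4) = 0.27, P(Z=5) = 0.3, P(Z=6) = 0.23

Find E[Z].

4.56

E[Z] = Σ z·P(Z=z)
 = 3·0.2 + 4·0.27 + 5·0.3 + 6·0.23
 = 0.6 + 1.08 + 1.5 + 1.38
 = 4.56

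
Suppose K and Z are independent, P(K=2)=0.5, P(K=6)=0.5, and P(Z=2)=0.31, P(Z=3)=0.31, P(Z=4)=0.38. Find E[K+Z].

E[K+Z] = Σ_k Σ_z (k+z) · P(K=k)P(Z=z)
 = 4·0.155 + 5·0.155 + 6·0.19 + 8·0.155 + 9·0.155 + 10·0.19
 = 0.62 + 0.775 + 1.14 + 1.24 + 1.395 + 1.9
 = 7.07

7.07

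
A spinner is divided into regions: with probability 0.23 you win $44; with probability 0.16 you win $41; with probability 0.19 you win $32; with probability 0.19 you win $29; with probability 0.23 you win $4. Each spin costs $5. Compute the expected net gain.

E[payout] = 44·0.23 + 41·0.16 + 32·0.19 + 29·0.19 + 4·0.23
 = 10.12 + 6.56 + 6.08 + 5.51 + 0.92
 = 29.19
Net = 29.19 - 5 = 24.19

24.19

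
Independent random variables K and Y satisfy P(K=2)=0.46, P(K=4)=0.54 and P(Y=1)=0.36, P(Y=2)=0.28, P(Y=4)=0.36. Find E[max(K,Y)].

E[max(K,Y)] = Σ_k Σ_y max(k,y) · P(K=k)P(Y=y)
 = 2·0.1656 + 2·0.1288 + 4·0.1656 + 4·0.1944 + 4·0.1512 + 4·0.1944
 = 0.3312 + 0.2576 + 0.6624 + 0.7776 + 0.6048 + 0.7776
 = 3.4112

3.4112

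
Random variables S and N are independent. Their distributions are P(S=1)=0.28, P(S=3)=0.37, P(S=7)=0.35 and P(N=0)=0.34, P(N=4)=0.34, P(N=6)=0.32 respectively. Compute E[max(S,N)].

5.0546

E[max(S,N)] = Σ_s Σ_n max(s,n) · P(S=s)P(N=n)
 = 1·0.0952 + 4·0.0952 + 6·0.0896 + 3·0.1258 + 4·0.1258 + 6·0.1184 + 7·0.119 + 7·0.119 + 7·0.112
 = 0.0952 + 0.3808 + 0.5376 + 0.3774 + 0.5032 + 0.7104 + 0.833 + 0.833 + 0.784
 = 5.0546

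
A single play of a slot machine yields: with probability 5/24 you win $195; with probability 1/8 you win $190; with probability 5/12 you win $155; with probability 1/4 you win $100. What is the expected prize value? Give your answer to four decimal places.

E[payout] = 195·5/24 + 190·1/8 + 155·5/12 + 100·1/4
 = 325/8 + 95/4 + 775/12 + 25
 = 3695/24

153.9583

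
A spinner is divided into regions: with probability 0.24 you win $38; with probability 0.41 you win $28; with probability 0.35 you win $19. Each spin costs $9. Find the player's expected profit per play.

E[payout] = 38·0.24 + 28·0.41 + 19·0.35
 = 9.12 + 11.48 + 6.65
 = 27.25
Net = 27.25 - 9 = 18.25

18.25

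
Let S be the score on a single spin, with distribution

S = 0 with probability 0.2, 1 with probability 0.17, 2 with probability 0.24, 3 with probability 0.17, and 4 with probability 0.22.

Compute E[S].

E[S] = Σ s·P(S=s)
 = 0·0.2 + 1·0.17 + 2·0.24 + 3·0.17 + 4·0.22
 = 0 + 0.17 + 0.48 + 0.51 + 0.88
 = 2.04

2.04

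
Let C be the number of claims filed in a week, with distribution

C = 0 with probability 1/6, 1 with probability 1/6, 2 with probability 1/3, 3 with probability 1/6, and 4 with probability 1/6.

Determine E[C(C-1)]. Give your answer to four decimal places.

E[C(C-1)] = Σ c(c-1)·P(C=c)
 = 0·1/6 + 0·1/6 + 2·1/3 + 6·1/6 + 12·1/6
 = 0 + 0 + 2/3 + 1 + 2
 = 11/3

3.6667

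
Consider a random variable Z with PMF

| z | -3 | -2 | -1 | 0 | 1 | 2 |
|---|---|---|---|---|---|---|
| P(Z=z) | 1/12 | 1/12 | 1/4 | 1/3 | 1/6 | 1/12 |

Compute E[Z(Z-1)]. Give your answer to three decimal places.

2.167

E[Z(Z-1)] = Σ z(z-1)·P(Z=z)
 = 12·1/12 + 6·1/12 + 2·1/4 + 0·1/3 + 0·1/6 + 2·1/12
 = 1 + 1/2 + 1/2 + 0 + 0 + 1/6
 = 13/6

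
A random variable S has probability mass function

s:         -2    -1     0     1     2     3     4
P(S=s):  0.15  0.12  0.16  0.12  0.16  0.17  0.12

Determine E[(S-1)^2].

E[(S-1)^2] = Σ (s-1)^2·P(S=s)
 = 9·0.15 + 4·0.12 + 1·0.16 + 0·0.12 + 1·0.16 + 4·0.17 + 9·0.12
 = 1.35 + 0.48 + 0.16 + 0 + 0.16 + 0.68 + 1.08
 = 3.91

3.91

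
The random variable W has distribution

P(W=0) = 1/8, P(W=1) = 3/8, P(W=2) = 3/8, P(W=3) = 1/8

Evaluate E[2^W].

3.375

E[2^W] = Σ 2^w·P(W=w)
 = 1·1/8 + 2·3/8 + 4·3/8 + 8·1/8
 = 1/8 + 3/4 + 3/2 + 1
 = 27/8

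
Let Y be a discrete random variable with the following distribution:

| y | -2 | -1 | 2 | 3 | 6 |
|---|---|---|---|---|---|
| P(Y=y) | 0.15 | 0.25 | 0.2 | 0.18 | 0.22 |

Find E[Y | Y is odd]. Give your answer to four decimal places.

P(Y is odd) = 0.25 + 0.18 = 0.43.
E[Y | Y is odd] = [(-1)·0.25 + 3·0.18] / 0.43
 = 0.29 / 0.43
 = 29/43

0.6744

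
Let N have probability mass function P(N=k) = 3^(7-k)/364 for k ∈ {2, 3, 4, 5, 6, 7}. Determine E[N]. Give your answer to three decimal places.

2.492

E[N] = Σ n·P(N=n)
 = 2·243/364 + 3·81/364 + 4·27/364 + 5·9/364 + 6·3/364 + 7·1/364
 = 243/182 + 243/364 + 27/91 + 45/364 + 9/182 + 1/52
 = 907/364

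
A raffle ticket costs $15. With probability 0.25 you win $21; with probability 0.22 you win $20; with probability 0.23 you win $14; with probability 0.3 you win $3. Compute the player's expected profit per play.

-1.23

E[payout] = 21·0.25 + 20·0.22 + 14·0.23 + 3·0.3
 = 5.25 + 4.4 + 3.22 + 0.9
 = 13.77
Net = 13.77 - 15 = -1.23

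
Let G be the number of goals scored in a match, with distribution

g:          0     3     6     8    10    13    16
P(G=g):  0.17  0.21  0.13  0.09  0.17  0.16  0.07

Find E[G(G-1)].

E[G(G-1)] = Σ g(g-1)·P(G=g)
 = 0·0.17 + 6·0.21 + 30·0.13 + 56·0.09 + 90·0.17 + 156·0.16 + 240·0.07
 = 0 + 1.26 + 3.9 + 5.04 + 15.3 + 24.96 + 16.8
 = 67.26

67.26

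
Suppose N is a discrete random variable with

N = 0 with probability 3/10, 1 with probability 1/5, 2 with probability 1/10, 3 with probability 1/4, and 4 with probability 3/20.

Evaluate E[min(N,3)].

E[min(N,3)] = Σ min(n,3)·P(N=n)
 = 0·3/10 + 1·1/5 + 2·1/10 + 3·1/4 + 3·3/20
 = 0 + 1/5 + 1/5 + 3/4 + 9/20
 = 8/5

1.6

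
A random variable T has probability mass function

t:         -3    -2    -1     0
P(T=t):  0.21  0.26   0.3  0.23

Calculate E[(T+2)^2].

1.43

E[(T+2)^2] = Σ (t+2)^2·P(T=t)
 = 1·0.21 + 0·0.26 + 1·0.3 + 4·0.23
 = 0.21 + 0 + 0.3 + 0.92
 = 1.43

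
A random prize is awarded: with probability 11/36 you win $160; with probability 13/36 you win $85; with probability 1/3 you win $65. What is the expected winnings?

101.25

E[payout] = 160·11/36 + 85·13/36 + 65·1/3
 = 440/9 + 1105/36 + 65/3
 = 405/4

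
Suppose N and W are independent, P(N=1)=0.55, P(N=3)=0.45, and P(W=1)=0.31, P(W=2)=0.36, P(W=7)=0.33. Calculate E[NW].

E[NW] = Σ_n Σ_w nw · P(N=n)P(W=w)
 = 1·0.1705 + 2·0.198 + 7·0.1815 + 3·0.1395 + 6·0.162 + 21·0.1485
 = 0.1705 + 0.396 + 1.2705 + 0.4185 + 0.972 + 3.1185
 = 6.346

6.346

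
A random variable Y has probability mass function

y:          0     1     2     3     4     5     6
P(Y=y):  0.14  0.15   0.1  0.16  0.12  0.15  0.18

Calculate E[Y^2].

14.14

E[Y^2] = Σ y^2·P(Y=y)
 = 0·0.14 + 1·0.15 + 4·0.1 + 9·0.16 + 16·0.12 + 25·0.15 + 36·0.18
 = 0 + 0.15 + 0.4 + 1.44 + 1.92 + 3.75 + 6.48
 = 14.14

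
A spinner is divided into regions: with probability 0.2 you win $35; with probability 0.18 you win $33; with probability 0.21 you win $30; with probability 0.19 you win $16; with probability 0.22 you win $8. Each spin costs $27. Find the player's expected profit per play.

E[payout] = 35·0.2 + 33·0.18 + 30·0.21 + 16·0.19 + 8·0.22
 = 7 + 5.94 + 6.3 + 3.04 + 1.76
 = 24.04
Net = 24.04 - 27 = -2.96

-2.96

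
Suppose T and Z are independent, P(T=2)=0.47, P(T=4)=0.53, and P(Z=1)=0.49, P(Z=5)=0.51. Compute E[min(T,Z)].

2.0506

E[min(T,Z)] = Σ_t Σ_z min(t,z) · P(T=t)P(Z=z)
 = 1·0.2303 + 2·0.2397 + 1·0.2597 + 4·0.2703
 = 0.2303 + 0.4794 + 0.2597 + 1.0812
 = 2.0506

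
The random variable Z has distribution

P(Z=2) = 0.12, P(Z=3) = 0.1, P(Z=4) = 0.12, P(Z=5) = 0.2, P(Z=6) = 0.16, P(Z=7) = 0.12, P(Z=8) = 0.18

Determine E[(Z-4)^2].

E[(Z-4)^2] = Σ (z-4)^2·P(Z=z)
 = 4·0.12 + 1·0.1 + 0·0.12 + 1·0.2 + 4·0.16 + 9·0.12 + 16·0.18
 = 0.48 + 0.1 + 0 + 0.2 + 0.64 + 1.08 + 2.88
 = 5.38

5.38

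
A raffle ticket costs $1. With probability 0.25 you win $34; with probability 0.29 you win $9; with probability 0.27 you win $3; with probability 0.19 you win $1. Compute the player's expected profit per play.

11.11

E[payout] = 34·0.25 + 9·0.29 + 3·0.27 + 1·0.19
 = 8.5 + 2.61 + 0.81 + 0.19
 = 12.11
Net = 12.11 - 1 = 11.11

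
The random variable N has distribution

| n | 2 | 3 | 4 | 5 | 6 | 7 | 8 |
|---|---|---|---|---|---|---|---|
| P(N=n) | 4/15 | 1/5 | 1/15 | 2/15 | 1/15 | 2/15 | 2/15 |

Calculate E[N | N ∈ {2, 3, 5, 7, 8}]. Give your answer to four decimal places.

4.3846

P(N ∈ {2, 3, 5, 7, 8}) = 4/15 + 1/5 + 2/15 + 2/15 + 2/15 = 13/15.
E[N | N ∈ {2, 3, 5, 7, 8}] = [2·4/15 + 3·1/5 + 5·2/15 + 7·2/15 + 8·2/15] / (13/15)
 = 19/5 / (13/15)
 = 57/13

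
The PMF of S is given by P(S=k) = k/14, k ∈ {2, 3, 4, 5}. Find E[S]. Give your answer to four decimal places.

E[S] = Σ s·P(S=s)
 = 2·1/7 + 3·3/14 + 4·2/7 + 5·5/14
 = 2/7 + 9/14 + 8/7 + 25/14
 = 27/7

3.8571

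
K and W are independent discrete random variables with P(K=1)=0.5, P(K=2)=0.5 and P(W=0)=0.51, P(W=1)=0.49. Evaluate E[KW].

0.735

E[KW] = Σ_k Σ_w kw · P(K=k)P(W=w)
 = 0·0.255 + 1·0.245 + 0·0.255 + 2·0.245
 = 0 + 0.245 + 0 + 0.49
 = 0.735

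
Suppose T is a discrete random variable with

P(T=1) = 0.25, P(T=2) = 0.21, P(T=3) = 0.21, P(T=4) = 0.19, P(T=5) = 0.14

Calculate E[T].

2.76

E[T] = Σ t·P(T=t)
 = 1·0.25 + 2·0.21 + 3·0.21 + 4·0.19 + 5·0.14
 = 0.25 + 0.42 + 0.63 + 0.76 + 0.7
 = 2.76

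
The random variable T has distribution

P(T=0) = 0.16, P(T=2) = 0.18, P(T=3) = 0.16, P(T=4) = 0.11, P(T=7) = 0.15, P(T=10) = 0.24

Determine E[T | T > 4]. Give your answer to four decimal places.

P(T > 4) = 0.15 + 0.24 = 0.39.
E[T | T > 4] = [7·0.15 + 10·0.24] / 0.39
 = 3.45 / 0.39
 = 115/13

8.8462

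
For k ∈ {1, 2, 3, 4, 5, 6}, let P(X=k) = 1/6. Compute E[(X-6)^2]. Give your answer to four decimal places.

9.1667

E[(X-6)^2] = Σ (x-6)^2·P(X=x)
 = 25·1/6 + 16·1/6 + 9·1/6 + 4·1/6 + 1·1/6 + 0·1/6
 = 25/6 + 8/3 + 3/2 + 2/3 + 1/6 + 0
 = 55/6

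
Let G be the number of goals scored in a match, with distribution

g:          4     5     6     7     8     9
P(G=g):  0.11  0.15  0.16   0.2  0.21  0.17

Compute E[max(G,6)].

7.13

E[max(G,6)] = Σ max(g,6)·P(G=g)
 = 6·0.11 + 6·0.15 + 6·0.16 + 7·0.2 + 8·0.21 + 9·0.17
 = 0.66 + 0.9 + 0.96 + 1.4 + 1.68 + 1.53
 = 7.13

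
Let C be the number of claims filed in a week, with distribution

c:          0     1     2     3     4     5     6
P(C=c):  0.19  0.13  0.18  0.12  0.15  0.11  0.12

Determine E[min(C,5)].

2.6

E[min(C,5)] = Σ min(c,5)·P(C=c)
 = 0·0.19 + 1·0.13 + 2·0.18 + 3·0.12 + 4·0.15 + 5·0.11 + 5·0.12
 = 0 + 0.13 + 0.36 + 0.36 + 0.6 + 0.55 + 0.6
 = 2.6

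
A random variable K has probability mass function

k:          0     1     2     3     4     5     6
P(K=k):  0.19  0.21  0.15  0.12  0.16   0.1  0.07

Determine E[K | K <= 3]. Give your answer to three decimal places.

P(K <= 3) = 0.19 + 0.21 + 0.15 + 0.12 = 0.67.
E[K | K <= 3] = [0·0.19 + 1·0.21 + 2·0.15 + 3·0.12] / 0.67
 = 0.87 / 0.67
 = 87/67

1.299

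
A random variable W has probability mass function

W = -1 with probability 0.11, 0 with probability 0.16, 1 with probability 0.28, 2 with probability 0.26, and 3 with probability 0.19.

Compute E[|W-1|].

1.02

E[|W-1|] = Σ |w-1|·P(W=w)
 = 2·0.11 + 1·0.16 + 0·0.28 + 1·0.26 + 2·0.19
 = 0.22 + 0.16 + 0 + 0.26 + 0.38
 = 1.02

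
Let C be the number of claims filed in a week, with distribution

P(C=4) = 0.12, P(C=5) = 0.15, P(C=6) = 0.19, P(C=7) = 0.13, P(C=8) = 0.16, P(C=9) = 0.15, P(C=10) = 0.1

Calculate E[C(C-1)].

44.36

E[C(C-1)] = Σ c(c-1)·P(C=c)
 = 12·0.12 + 20·0.15 + 30·0.19 + 42·0.13 + 56·0.16 + 72·0.15 + 90·0.1
 = 1.44 + 3 + 5.7 + 5.46 + 8.96 + 10.8 + 9
 = 44.36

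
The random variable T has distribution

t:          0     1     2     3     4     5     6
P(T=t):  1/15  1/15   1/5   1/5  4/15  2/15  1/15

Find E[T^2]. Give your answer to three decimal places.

E[T^2] = Σ t^2·P(T=t)
 = 0·1/15 + 1·1/15 + 4·1/5 + 9·1/5 + 16·4/15 + 25·2/15 + 36·1/15
 = 0 + 1/15 + 4/5 + 9/5 + 64/15 + 10/3 + 12/5
 = 38/3

12.667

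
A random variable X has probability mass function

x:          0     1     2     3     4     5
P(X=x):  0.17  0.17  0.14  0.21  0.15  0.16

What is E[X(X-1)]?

6.54

E[X(X-1)] = Σ x(x-1)·P(X=x)
 = 0·0.17 + 0·0.17 + 2·0.14 + 6·0.21 + 12·0.15 + 20·0.16
 = 0 + 0 + 0.28 + 1.26 + 1.8 + 3.2
 = 6.54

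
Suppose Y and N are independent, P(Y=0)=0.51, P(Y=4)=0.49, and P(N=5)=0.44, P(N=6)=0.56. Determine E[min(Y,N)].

E[min(Y,N)] = Σ_y Σ_n min(y,n) · P(Y=y)P(N=n)
 = 0·0.2244 + 0·0.2856 + 4·0.2156 + 4·0.2744
 = 0 + 0 + 0.8624 + 1.0976
 = 1.96

1.96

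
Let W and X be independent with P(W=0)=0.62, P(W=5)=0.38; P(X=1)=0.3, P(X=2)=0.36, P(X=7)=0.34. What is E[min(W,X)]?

1.0336

E[min(W,X)] = Σ_w Σ_x min(w,x) · P(W=w)P(X=x)
 = 0·0.186 + 0·0.2232 + 0·0.2108 + 1·0.114 + 2·0.1368 + 5·0.1292
 = 0 + 0 + 0 + 0.114 + 0.2736 + 0.646
 = 1.0336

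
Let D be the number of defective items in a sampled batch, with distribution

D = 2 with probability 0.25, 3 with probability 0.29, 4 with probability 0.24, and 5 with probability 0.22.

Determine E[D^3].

52.69

E[D^3] = Σ d^3·P(D=d)
 = 8·0.25 + 27·0.29 + 64·0.24 + 125·0.22
 = 2 + 7.83 + 15.36 + 27.5
 = 52.69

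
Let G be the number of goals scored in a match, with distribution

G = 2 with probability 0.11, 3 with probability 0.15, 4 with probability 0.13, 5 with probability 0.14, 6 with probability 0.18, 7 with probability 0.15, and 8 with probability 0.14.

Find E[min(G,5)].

E[min(G,5)] = Σ min(g,5)·P(G=g)
 = 2·0.11 + 3·0.15 + 4·0.13 + 5·0.14 + 5·0.18 + 5·0.15 + 5·0.14
 = 0.22 + 0.45 + 0.52 + 0.7 + 0.9 + 0.75 + 0.7
 = 4.24

4.24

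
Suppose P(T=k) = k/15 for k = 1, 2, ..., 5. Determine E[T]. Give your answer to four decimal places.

E[T] = Σ t·P(T=t)
 = 1·1/15 + 2·2/15 + 3·1/5 + 4·4/15 + 5·1/3
 = 1/15 + 4/15 + 3/5 + 16/15 + 5/3
 = 11/3

3.6667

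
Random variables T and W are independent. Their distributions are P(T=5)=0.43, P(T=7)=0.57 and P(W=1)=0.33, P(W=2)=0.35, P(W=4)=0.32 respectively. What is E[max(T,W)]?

6.14

E[max(T,W)] = Σ_t Σ_w max(t,w) · P(T=t)P(W=w)
 = 5·0.1419 + 5·0.1505 + 5·0.1376 + 7·0.1881 + 7·0.1995 + 7·0.1824
 = 0.7095 + 0.7525 + 0.688 + 1.3167 + 1.3965 + 1.2768
 = 6.14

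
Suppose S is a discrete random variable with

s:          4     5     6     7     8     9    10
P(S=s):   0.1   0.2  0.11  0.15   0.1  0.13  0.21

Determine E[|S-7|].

E[|S-7|] = Σ |s-7|·P(S=s)
 = 3·0.1 + 2·0.2 + 1·0.11 + 0·0.15 + 1·0.1 + 2·0.13 + 3·0.21
 = 0.3 + 0.4 + 0.11 + 0 + 0.1 + 0.26 + 0.63
 = 1.8

1.8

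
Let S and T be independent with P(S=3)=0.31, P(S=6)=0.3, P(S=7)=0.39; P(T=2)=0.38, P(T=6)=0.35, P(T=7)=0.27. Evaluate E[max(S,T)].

E[max(S,T)] = Σ_s Σ_t max(s,t) · P(S=s)P(T=t)
 = 3·0.1178 + 6·0.1085 + 7·0.0837 + 6·0.114 + 6·0.105 + 7·0.081 + 7·0.1482 + 7·0.1365 + 7·0.1053
 = 0.3534 + 0.651 + 0.5859 + 0.684 + 0.63 + 0.567 + 1.0374 + 0.9555 + 0.7371
 = 6.2013

6.2013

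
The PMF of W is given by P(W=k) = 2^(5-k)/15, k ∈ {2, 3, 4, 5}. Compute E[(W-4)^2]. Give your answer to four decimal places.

E[(W-4)^2] = Σ (w-4)^2·P(W=w)
 = 4·8/15 + 1·4/15 + 0·2/15 + 1·1/15
 = 32/15 + 4/15 + 0 + 1/15
 = 37/15

2.4667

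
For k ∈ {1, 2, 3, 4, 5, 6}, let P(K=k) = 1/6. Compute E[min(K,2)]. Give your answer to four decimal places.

1.8333

E[min(K,2)] = Σ min(k,2)·P(K=k)
 = 1·1/6 + 2·1/6 + 2·1/6 + 2·1/6 + 2·1/6 + 2·1/6
 = 1/6 + 1/3 + 1/3 + 1/3 + 1/3 + 1/3
 = 11/6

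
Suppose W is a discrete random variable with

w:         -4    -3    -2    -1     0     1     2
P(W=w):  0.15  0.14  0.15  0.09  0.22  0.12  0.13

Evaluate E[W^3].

E[W^3] = Σ w^3·P(W=w)
 = (-64)·0.15 + (-27)·0.14 + (-8)·0.15 + (-1)·0.09 + 0·0.22 + 1·0.12 + 8·0.13
 = (-9.6) + (-3.78) + (-1.2) + (-0.09) + 0 + 0.12 + 1.04
 = -13.51

-13.51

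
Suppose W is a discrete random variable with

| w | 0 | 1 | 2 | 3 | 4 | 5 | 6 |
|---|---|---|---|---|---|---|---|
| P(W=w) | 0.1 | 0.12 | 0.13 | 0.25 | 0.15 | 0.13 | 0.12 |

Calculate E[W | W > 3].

P(W > 3) = 0.15 + 0.13 + 0.12 = 0.4.
E[W | W > 3] = [4·0.15 + 5·0.13 + 6·0.12] / 0.4
 = 1.97 / 0.4
 = 197/40

4.925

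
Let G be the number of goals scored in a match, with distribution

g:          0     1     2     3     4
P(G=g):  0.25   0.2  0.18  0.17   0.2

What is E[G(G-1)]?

3.78

E[G(G-1)] = Σ g(g-1)·P(G=g)
 = 0·0.25 + 0·0.2 + 2·0.18 + 6·0.17 + 12·0.2
 = 0 + 0 + 0.36 + 1.02 + 2.4
 = 3.78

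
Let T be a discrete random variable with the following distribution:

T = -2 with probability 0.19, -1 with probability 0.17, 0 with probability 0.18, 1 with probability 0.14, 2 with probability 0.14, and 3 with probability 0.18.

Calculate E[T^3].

E[T^3] = Σ t^3·P(T=t)
 = (-8)·0.19 + (-1)·0.17 + 0·0.18 + 1·0.14 + 8·0.14 + 27·0.18
 = (-1.52) + (-0.17) + 0 + 0.14 + 1.12 + 4.86
 = 4.43

4.43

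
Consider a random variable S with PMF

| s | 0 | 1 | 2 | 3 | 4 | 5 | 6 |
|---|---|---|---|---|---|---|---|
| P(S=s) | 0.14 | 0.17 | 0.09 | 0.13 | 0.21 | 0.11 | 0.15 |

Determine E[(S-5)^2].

7.91

E[(S-5)^2] = Σ (s-5)^2·P(S=s)
 = 25·0.14 + 16·0.17 + 9·0.09 + 4·0.13 + 1·0.21 + 0·0.11 + 1·0.15
 = 3.5 + 2.72 + 0.81 + 0.52 + 0.21 + 0 + 0.15
 = 7.91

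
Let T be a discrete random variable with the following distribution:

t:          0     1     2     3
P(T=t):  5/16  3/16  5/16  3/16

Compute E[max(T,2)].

2.1875

E[max(T,2)] = Σ max(t,2)·P(T=t)
 = 2·5/16 + 2·3/16 + 2·5/16 + 3·3/16
 = 5/8 + 3/8 + 5/8 + 9/16
 = 35/16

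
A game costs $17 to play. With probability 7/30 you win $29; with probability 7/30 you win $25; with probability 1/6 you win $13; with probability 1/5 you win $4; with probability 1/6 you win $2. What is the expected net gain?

E[payout] = 29·7/30 + 25·7/30 + 13·1/6 + 4·1/5 + 2·1/6
 = 203/30 + 35/6 + 13/6 + 4/5 + 1/3
 = 159/10
Net = 159/10 - 17 = -11/10

-1.1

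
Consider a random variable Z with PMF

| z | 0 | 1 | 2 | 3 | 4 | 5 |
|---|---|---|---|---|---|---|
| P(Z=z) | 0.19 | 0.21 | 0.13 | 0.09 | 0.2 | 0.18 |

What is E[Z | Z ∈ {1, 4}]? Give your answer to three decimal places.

P(Z ∈ {1, 4}) = 0.21 + 0.2 = 0.41.
E[Z | Z ∈ {1, 4}] = [1·0.21 + 4·0.2] / 0.41
 = 1.01 / 0.41
 = 101/41

2.463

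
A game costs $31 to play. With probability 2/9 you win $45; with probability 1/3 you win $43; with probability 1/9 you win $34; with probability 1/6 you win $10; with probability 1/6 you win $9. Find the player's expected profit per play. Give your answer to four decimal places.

E[payout] = 45·2/9 + 43·1/3 + 34·1/9 + 10·1/6 + 9·1/6
 = 10 + 43/3 + 34/9 + 5/3 + 3/2
 = 563/18
Net = 563/18 - 31 = 5/18

0.2778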